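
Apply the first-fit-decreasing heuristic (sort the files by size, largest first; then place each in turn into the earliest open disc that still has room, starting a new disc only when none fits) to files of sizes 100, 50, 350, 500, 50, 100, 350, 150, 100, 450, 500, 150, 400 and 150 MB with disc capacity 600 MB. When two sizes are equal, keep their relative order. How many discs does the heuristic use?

Sorted descending: 500, 500, 450, 400, 350, 350, 150, 150, 150, 100, 100, 100, 50, 50.
  500 → disc 1 (new)  [load 500/600]
  500 → disc 2 (new)  [load 500/600]
  450 → disc 3 (new)  [load 450/600]
  400 → disc 4 (new)  [load 400/600]
  350 → disc 5 (new)  [load 350/600]
  350 → disc 6 (new)  [load 350/600]
  150 → disc 3  [load 600/600]
  150 → disc 4  [load 550/600]
  150 → disc 5  [load 500/600]
  100 → disc 1  [load 600/600]
  100 → disc 2  [load 600/600]
  100 → disc 5  [load 600/600]
  50 → disc 4  [load 600/600]
  50 → disc 6  [load 400/600]
6 discs opened.

6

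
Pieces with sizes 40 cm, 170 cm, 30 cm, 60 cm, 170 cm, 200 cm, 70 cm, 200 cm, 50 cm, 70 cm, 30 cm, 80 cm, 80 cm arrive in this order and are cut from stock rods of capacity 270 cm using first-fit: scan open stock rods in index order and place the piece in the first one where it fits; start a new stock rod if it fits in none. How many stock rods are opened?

  40 → stock rod 1 (new)  [load 40/270]
  170 → stock rod 1  [load 210/270]
  30 → stock rod 1  [load 240/270]
  60 → stock rod 2 (new)  [load 60/270]
  170 → stock rod 2  [load 230/270]
  200 → stock rod 3 (new)  [load 200/270]
  70 → stock rod 3  [load 270/270]
  200 → stock rod 4 (new)  [load 200/270]
  50 → stock rod 4  [load 250/270]
  70 → stock rod 5 (new)  [load 70/270]
  30 → stock rod 1  [load 270/270]
  80 → stock rod 5  [load 150/270]
  80 → stock rod 5  [load 230/270]
5 stock rods opened.

5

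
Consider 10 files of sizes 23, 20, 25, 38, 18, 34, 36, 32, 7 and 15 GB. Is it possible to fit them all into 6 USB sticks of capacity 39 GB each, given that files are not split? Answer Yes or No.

No

Total = 248 GB; ⌈248/39⌉ = 7.
At least 7 USB sticks are required, but only 6 are allowed.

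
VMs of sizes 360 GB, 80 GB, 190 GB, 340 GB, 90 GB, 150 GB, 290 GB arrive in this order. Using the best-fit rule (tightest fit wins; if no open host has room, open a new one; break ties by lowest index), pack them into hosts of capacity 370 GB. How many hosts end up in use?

5

  360 → host 1 (new)  [load 360/370]
  80 → host 2 (new)  [load 80/370]
  190 → host 2  [load 270/370]
  340 → host 3 (new)  [load 340/370]
  90 → host 2  [load 360/370]
  150 → host 4 (new)  [load 150/370]
  290 → host 5 (new)  [load 290/370]
5 hosts opened.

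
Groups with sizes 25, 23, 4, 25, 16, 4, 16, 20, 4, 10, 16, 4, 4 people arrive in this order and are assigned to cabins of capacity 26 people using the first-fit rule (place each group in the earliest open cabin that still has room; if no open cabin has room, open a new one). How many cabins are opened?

7

  25 → cabin 1 (new)  [load 25/26]
  23 → cabin 2 (new)  [load 23/26]
  4 → cabin 3 (new)  [load 4/26]
  25 → cabin 4 (new)  [load 25/26]
  16 → cabin 3  [load 20/26]
  4 → cabin 3  [load 24/26]
  16 → cabin 5 (new)  [load 16/26]
  20 → cabin 6 (new)  [load 20/26]
  4 → cabin 5  [load 20/26]
  10 → cabin 7 (new)  [load 10/26]
  16 → cabin 7  [load 26/26]
  4 → cabin 5  [load 24/26]
  4 → cabin 6  [load 24/26]
7 cabins opened.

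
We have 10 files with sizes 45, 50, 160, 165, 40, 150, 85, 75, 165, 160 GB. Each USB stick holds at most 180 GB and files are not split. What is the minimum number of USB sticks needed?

Total = 165 + 165 + 160 + 160 + 150 + 85 + 75 + 50 + 45 + 40 = 1095 GB.
Lower bound: ⌈1095/180⌉ = 7 USB sticks.
A packing using 7 USB sticks:
  USB stick 1: 165 = 165
  USB stick 2: 165 = 165
  USB stick 3: 160 = 160
  USB stick 4: 160 = 160
  USB stick 5: 150 = 150
  USB stick 6: 85 + 75 = 160
  USB stick 7: 50 + 45 + 40 = 135
This matches the lower bound, so 7 is optimal.

7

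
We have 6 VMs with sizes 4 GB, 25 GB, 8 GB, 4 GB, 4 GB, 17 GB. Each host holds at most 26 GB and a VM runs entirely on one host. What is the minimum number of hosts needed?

3

Total = 25 + 17 + 8 + 4 + 4 + 4 = 62 GB.
Lower bound: ⌈62/26⌉ = 3 hosts.
A packing using 3 hosts:
  host 1: 25 = 25
  host 2: 17 + 8 = 25
  host 3: 4 + 4 + 4 = 12
This matches the lower bound, so 3 is optimal.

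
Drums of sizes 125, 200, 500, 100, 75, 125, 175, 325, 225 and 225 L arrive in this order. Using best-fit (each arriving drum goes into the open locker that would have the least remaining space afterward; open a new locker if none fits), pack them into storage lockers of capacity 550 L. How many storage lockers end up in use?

  125 → locker 1 (new)  [load 125/550]
  200 → locker 1  [load 325/550]
  500 → locker 2 (new)  [load 500/550]
  100 → locker 1  [load 425/550]
  75 → locker 1  [load 500/550]
  125 → locker 3 (new)  [load 125/550]
  175 → locker 3  [load 300/550]
  325 → locker 4 (new)  [load 325/550]
  225 → locker 4  [load 550/550]
  225 → locker 3  [load 525/550]
4 storage lockers opened.

4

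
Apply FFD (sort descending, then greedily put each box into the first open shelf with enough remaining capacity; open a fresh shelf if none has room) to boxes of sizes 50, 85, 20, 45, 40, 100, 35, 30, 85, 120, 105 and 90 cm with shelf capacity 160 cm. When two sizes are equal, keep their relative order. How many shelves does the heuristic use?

6

Sorted descending: 120, 105, 100, 90, 85, 85, 50, 45, 40, 35, 30, 20.
  120 → shelf 1 (new)  [load 120/160]
  105 → shelf 2 (new)  [load 105/160]
  100 → shelf 3 (new)  [load 100/160]
  90 → shelf 4 (new)  [load 90/160]
  85 → shelf 5 (new)  [load 85/160]
  85 → shelf 6 (new)  [load 85/160]
  50 → shelf 2  [load 155/160]
  45 → shelf 3  [load 145/160]
  40 → shelf 1  [load 160/160]
  35 → shelf 4  [load 125/160]
  30 → shelf 4  [load 155/160]
  20 → shelf 5  [load 105/160]
6 shelves opened.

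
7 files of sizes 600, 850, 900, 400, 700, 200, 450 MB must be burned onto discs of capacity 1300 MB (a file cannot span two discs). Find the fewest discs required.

Total = 900 + 850 + 700 + 600 + 450 + 400 + 200 = 4100 MB.
Lower bound: ⌈4100/1300⌉ = 4 discs.
A packing using 4 discs:
  disc 1: 900 + 400 = 1300
  disc 2: 850 + 450 = 1300
  disc 3: 700 + 600 = 1300
  disc 4: 200 = 200
This matches the lower bound, so 4 is optimal.

4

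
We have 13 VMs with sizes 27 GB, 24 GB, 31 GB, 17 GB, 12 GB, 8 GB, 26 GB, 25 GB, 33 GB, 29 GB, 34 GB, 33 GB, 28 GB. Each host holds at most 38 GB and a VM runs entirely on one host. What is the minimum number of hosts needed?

11

Total = 34 + 33 + 33 + 31 + 29 + 28 + 27 + 26 + 25 + 24 + 17 + 12 + 8 = 327 GB.
Lower bound: ⌈327/38⌉ = 9 hosts.
Also, 10 VMs each exceed 19 GB, and no two of those can share a host, so at least 10 hosts are needed.
A packing using 11 hosts:
  host 1: 34 = 34
  host 2: 33 = 33
  host 3: 33 = 33
  host 4: 31 = 31
  host 5: 29 + 8 = 37
  host 6: 28 = 28
  host 7: 27 = 27
  host 8: 26 + 12 = 38
  host 9: 25 = 25
  host 10: 24 = 24
  host 11: 17 = 17
No arrangement into 10 hosts stays within capacity, so 11 is optimal.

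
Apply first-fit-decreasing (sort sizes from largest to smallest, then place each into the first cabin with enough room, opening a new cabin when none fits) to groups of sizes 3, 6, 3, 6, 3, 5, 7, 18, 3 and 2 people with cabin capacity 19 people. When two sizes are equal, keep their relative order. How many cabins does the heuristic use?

3

Sorted descending: 18, 7, 6, 6, 5, 3, 3, 3, 3, 2.
  18 → cabin 1 (new)  [load 18/19]
  7 → cabin 2 (new)  [load 7/19]
  6 → cabin 2  [load 13/19]
  6 → cabin 2  [load 19/19]
  5 → cabin 3 (new)  [load 5/19]
  3 → cabin 3  [load 8/19]
  3 → cabin 3  [load 11/19]
  3 → cabin 3  [load 14/19]
  3 → cabin 3  [load 17/19]
  2 → cabin 3  [load 19/19]
3 cabins opened.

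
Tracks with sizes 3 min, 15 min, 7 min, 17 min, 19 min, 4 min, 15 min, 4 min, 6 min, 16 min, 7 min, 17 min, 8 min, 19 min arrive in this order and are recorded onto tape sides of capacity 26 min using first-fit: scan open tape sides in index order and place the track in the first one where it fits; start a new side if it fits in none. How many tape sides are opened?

  3 → side 1 (new)  [load 3/26]
  15 → side 1  [load 18/26]
  7 → side 1  [load 25/26]
  17 → side 2 (new)  [load 17/26]
  19 → side 3 (new)  [load 19/26]
  4 → side 2  [load 21/26]
  15 → side 4 (new)  [load 15/26]
  4 → side 2  [load 25/26]
  6 → side 3  [load 25/26]
  16 → side 5 (new)  [load 16/26]
  7 → side 4  [load 22/26]
  17 → side 6 (new)  [load 17/26]
  8 → side 5  [load 24/26]
  19 → side 7 (new)  [load 19/26]
7 tape sides opened.

7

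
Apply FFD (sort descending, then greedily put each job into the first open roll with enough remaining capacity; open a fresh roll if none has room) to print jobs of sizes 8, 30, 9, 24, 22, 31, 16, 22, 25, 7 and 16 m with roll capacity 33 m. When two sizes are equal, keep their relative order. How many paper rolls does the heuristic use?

Sorted descending: 31, 30, 25, 24, 22, 22, 16, 16, 9, 8, 7.
  31 → roll 1 (new)  [load 31/33]
  30 → roll 2 (new)  [load 30/33]
  25 → roll 3 (new)  [load 25/33]
  24 → roll 4 (new)  [load 24/33]
  22 → roll 5 (new)  [load 22/33]
  22 → roll 6 (new)  [load 22/33]
  16 → roll 7 (new)  [load 16/33]
  16 → roll 7  [load 32/33]
  9 → roll 4  [load 33/33]
  8 → roll 3  [load 33/33]
  7 → roll 5  [load 29/33]
7 paper rolls opened.

7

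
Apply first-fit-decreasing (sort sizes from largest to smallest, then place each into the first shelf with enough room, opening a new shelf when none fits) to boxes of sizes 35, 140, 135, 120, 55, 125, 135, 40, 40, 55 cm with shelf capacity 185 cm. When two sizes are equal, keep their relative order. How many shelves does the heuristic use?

Sorted descending: 140, 135, 135, 125, 120, 55, 55, 40, 40, 35.
  140 → shelf 1 (new)  [load 140/185]
  135 → shelf 2 (new)  [load 135/185]
  135 → shelf 3 (new)  [load 135/185]
  125 → shelf 4 (new)  [load 125/185]
  120 → shelf 5 (new)  [load 120/185]
  55 → shelf 4  [load 180/185]
  55 → shelf 5  [load 175/185]
  40 → shelf 1  [load 180/185]
  40 → shelf 2  [load 175/185]
  35 → shelf 3  [load 170/185]
5 shelves opened.

5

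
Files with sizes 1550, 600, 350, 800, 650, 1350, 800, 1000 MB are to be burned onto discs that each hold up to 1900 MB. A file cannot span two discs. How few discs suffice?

5

Total = 1550 + 1350 + 1000 + 800 + 800 + 650 + 600 + 350 = 7100 MB.
Lower bound: ⌈7100/1900⌉ = 4 discs.
A packing using 5 discs:
  disc 1: 1550 + 350 = 1900
  disc 2: 1350 = 1350
  disc 3: 1000 + 800 = 1800
  disc 4: 800 + 650 = 1450
  disc 5: 600 = 600
No arrangement into 4 discs stays within capacity, so 5 is optimal.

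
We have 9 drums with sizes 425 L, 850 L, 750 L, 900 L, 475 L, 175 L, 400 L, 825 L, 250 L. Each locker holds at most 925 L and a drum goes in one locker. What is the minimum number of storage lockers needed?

6

Total = 900 + 850 + 825 + 750 + 475 + 425 + 400 + 250 + 175 = 5050 L.
Lower bound: ⌈5050/925⌉ = 6 storage lockers.
A packing using 6 storage lockers:
  locker 1: 900 = 900
  locker 2: 850 = 850
  locker 3: 825 = 825
  locker 4: 750 + 175 = 925
  locker 5: 475 + 425 = 900
  locker 6: 400 + 250 = 650
This matches the lower bound, so 6 is optimal.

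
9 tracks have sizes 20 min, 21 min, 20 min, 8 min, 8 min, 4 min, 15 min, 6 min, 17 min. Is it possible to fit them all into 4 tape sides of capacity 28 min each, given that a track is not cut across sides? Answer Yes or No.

Total = 119 min; ⌈119/28⌉ = 5.
At least 5 tape sides are required, but only 4 are allowed.

No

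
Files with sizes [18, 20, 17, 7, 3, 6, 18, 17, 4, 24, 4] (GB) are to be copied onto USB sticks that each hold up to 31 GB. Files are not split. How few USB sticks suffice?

Total = 24 + 20 + 18 + 18 + 17 + 17 + 7 + 6 + 4 + 4 + 3 = 138 GB.
Lower bound: ⌈138/31⌉ = 5 USB sticks.
Also, 6 files each exceed 31/2 GB, and no two of those can share a USB stick, so at least 6 USB sticks are needed.
A packing using 6 USB sticks:
  USB stick 1: 24 + 7 = 31
  USB stick 2: 20 + 6 + 4 = 30
  USB stick 3: 18 + 4 + 3 = 25
  USB stick 4: 18 = 18
  USB stick 5: 17 = 17
  USB stick 6: 17 = 17
This matches the lower bound, so 6 is optimal.

6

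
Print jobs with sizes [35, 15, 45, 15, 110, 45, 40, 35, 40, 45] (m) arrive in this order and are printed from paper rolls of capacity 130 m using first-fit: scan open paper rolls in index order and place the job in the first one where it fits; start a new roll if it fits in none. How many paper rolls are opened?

4

  35 → roll 1 (new)  [load 35/130]
  15 → roll 1  [load 50/130]
  45 → roll 1  [load 95/130]
  15 → roll 1  [load 110/130]
  110 → roll 2 (new)  [load 110/130]
  45 → roll 3 (new)  [load 45/130]
  40 → roll 3  [load 85/130]
  35 → roll 3  [load 120/130]
  40 → roll 4 (new)  [load 40/130]
  45 → roll 4  [load 85/130]
4 paper rolls opened.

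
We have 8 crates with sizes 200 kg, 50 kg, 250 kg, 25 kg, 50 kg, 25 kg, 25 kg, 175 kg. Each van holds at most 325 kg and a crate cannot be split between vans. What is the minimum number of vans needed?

Total = 250 + 200 + 175 + 50 + 50 + 25 + 25 + 25 = 800 kg.
Lower bound: ⌈800/325⌉ = 3 vans.
A packing using 3 vans:
  van 1: 250 + 50 + 25 = 325
  van 2: 200 + 50 + 25 + 25 = 300
  van 3: 175 = 175
This matches the lower bound, so 3 is optimal.

3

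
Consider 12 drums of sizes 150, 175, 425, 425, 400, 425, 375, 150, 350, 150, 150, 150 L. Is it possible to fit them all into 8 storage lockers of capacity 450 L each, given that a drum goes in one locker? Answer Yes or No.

Total = 3325 L; ⌈3325/450⌉ = 8.
The bound of 8 does not rule out 8, but exhaustive search shows no assignment into 8 storage lockers of capacity 450 L exists — the minimum is 9.

No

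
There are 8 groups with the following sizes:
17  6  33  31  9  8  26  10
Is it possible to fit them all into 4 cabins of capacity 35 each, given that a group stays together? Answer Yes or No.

Total = 140; ⌈140/35⌉ = 4.
The bound of 4 does not rule out 4, but exhaustive search shows no assignment into 4 cabins of capacity 35 exists — the minimum is 5.

No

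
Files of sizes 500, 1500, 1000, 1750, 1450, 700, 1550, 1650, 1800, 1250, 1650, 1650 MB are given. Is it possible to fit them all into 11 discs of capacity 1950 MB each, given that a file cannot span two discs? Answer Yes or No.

A valid assignment using 10 discs:
  disc 1: 1800 = 1800
  disc 2: 1750 = 1750
  disc 3: 1650 = 1650
  disc 4: 1650 = 1650
  disc 5: 1650 = 1650
  disc 6: 1550 = 1550
  disc 7: 1500 = 1500
  disc 8: 1450 + 500 = 1950
  disc 9: 1250 + 700 = 1950
  disc 10: 1000 = 1000
That uses only 10 ≤ 11, so 11 discs are enough.

Yes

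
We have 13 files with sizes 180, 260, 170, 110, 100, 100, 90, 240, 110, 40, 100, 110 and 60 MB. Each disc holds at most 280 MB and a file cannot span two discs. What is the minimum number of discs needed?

Total = 260 + 240 + 180 + 170 + 110 + 110 + 110 + 100 + 100 + 100 + 90 + 60 + 40 = 1670 MB.
Lower bound: ⌈1670/280⌉ = 6 discs.
A packing using 7 discs:
  disc 1: 260 = 260
  disc 2: 240 + 40 = 280
  disc 3: 180 + 100 = 280
  disc 4: 170 + 110 = 280
  disc 5: 110 + 110 + 60 = 280
  disc 6: 100 + 100 = 200
  disc 7: 90 = 90
No arrangement into 6 discs stays within capacity, so 7 is optimal.

7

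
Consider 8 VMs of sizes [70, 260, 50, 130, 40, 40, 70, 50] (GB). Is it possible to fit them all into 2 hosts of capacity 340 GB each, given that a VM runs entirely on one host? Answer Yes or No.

Total = 710 GB; ⌈710/340⌉ = 3.
At least 3 hosts are required, but only 2 are allowed.

No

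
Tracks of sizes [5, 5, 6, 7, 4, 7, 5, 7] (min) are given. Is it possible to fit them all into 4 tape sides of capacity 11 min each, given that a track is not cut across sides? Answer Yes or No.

Total = 46 min; ⌈46/11⌉ = 5.
At least 5 tape sides are required, but only 4 are allowed.

No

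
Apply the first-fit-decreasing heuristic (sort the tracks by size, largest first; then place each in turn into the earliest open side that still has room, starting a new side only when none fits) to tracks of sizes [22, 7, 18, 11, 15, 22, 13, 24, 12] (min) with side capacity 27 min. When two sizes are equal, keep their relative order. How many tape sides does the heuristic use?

6

Sorted descending: 24, 22, 22, 18, 15, 13, 12, 11, 7.
  24 → side 1 (new)  [load 24/27]
  22 → side 2 (new)  [load 22/27]
  22 → side 3 (new)  [load 22/27]
  18 → side 4 (new)  [load 18/27]
  15 → side 5 (new)  [load 15/27]
  13 → side 6 (new)  [load 13/27]
  12 → side 5  [load 27/27]
  11 → side 6  [load 24/27]
  7 → side 4  [load 25/27]
6 tape sides opened.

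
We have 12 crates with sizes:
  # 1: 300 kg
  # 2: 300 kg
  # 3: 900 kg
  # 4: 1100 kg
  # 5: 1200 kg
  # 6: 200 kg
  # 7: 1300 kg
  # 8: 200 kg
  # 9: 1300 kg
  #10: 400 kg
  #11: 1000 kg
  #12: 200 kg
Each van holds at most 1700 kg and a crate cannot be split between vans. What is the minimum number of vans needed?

Total = 1300 + 1300 + 1200 + 1100 + 1000 + 900 + 400 + 300 + 300 + 200 + 200 + 200 = 8400 kg.
Lower bound: ⌈8400/1700⌉ = 5 vans.
Also, 6 crates each exceed 850 kg, and no two of those can share a van, so at least 6 vans are needed.
A packing using 6 vans:
  van 1: 1300 + 400 = 1700
  van 2: 1300 + 300 = 1600
  van 3: 1200 + 300 + 200 = 1700
  van 4: 1100 + 200 + 200 = 1500
  van 5: 1000 = 1000
  van 6: 900 = 900
This matches the lower bound, so 6 is optimal.

6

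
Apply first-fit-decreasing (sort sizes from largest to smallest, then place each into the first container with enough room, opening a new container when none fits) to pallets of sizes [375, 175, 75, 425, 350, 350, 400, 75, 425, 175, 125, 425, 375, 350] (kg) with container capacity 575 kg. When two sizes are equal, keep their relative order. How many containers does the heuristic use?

Sorted descending: 425, 425, 425, 400, 375, 375, 350, 350, 350, 175, 175, 125, 75, 75.
  425 → container 1 (new)  [load 425/575]
  425 → container 2 (new)  [load 425/575]
  425 → container 3 (new)  [load 425/575]
  400 → container 4 (new)  [load 400/575]
  375 → container 5 (new)  [load 375/575]
  375 → container 6 (new)  [load 375/575]
  350 → container 7 (new)  [load 350/575]
  350 → container 8 (new)  [load 350/575]
  350 → container 9 (new)  [load 350/575]
  175 → container 4  [load 575/575]
  175 → container 5  [load 550/575]
  125 → container 1  [load 550/575]
  75 → container 2  [load 500/575]
  75 → container 2  [load 575/575]
9 containers opened.

9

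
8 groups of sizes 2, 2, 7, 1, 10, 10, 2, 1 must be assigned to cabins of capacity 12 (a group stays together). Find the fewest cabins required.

Total = 10 + 10 + 7 + 2 + 2 + 2 + 1 + 1 = 35.
Lower bound: ⌈35/12⌉ = 3 cabins.
A packing using 3 cabins:
  cabin 1: 10 + 2 = 12
  cabin 2: 10 + 2 = 12
  cabin 3: 7 + 2 + 1 + 1 = 11
This matches the lower bound, so 3 is optimal.

3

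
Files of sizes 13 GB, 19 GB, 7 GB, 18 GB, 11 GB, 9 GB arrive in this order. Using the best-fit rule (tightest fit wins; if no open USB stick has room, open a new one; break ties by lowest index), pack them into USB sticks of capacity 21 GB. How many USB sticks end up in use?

4

  13 → USB stick 1 (new)  [load 13/21]
  19 → USB stick 2 (new)  [load 19/21]
  7 → USB stick 1  [load 20/21]
  18 → USB stick 3 (new)  [load 18/21]
  11 → USB stick 4 (new)  [load 11/21]
  9 → USB stick 4  [load 20/21]
4 USB sticks opened.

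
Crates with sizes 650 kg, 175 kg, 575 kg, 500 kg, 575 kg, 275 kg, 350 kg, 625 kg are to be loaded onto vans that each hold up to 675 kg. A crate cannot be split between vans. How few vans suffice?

Total = 650 + 625 + 575 + 575 + 500 + 350 + 275 + 175 = 3725 kg.
Lower bound: ⌈3725/675⌉ = 6 vans.
A packing using 6 vans:
  van 1: 650 = 650
  van 2: 625 = 625
  van 3: 575 = 575
  van 4: 575 = 575
  van 5: 500 + 175 = 675
  van 6: 350 + 275 = 625
This matches the lower bound, so 6 is optimal.

6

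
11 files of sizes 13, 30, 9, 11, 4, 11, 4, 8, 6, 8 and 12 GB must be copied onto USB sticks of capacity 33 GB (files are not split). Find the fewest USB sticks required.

Total = 30 + 13 + 12 + 11 + 11 + 9 + 8 + 8 + 6 + 4 + 4 = 116 GB.
Lower bound: ⌈116/33⌉ = 4 USB sticks.
A packing using 4 USB sticks:
  USB stick 1: 30 = 30
  USB stick 2: 13 + 12 + 8 = 33
  USB stick 3: 11 + 11 + 9 = 31
  USB stick 4: 8 + 6 + 4 + 4 = 22
This matches the lower bound, so 4 is optimal.

4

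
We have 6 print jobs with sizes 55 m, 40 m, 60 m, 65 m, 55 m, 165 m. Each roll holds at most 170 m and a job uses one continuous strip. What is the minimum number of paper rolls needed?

Total = 165 + 65 + 60 + 55 + 55 + 40 = 440 m.
Lower bound: ⌈440/170⌉ = 3 paper rolls.
A packing using 3 paper rolls:
  roll 1: 165 = 165
  roll 2: 65 + 60 + 40 = 165
  roll 3: 55 + 55 = 110
This matches the lower bound, so 3 is optimal.

3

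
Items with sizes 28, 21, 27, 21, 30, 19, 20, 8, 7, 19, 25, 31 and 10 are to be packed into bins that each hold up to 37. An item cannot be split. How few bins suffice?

10

Total = 31 + 30 + 28 + 27 + 25 + 21 + 21 + 20 + 19 + 19 + 10 + 8 + 7 = 266.
Lower bound: ⌈266/37⌉ = 8 bins.
Also, 10 items each exceed 37/2, and no two of those can share a bin, so at least 10 bins are needed.
A packing using 10 bins:
  bin 1: 31 = 31
  bin 2: 30 + 7 = 37
  bin 3: 28 + 8 = 36
  bin 4: 27 + 10 = 37
  bin 5: 25 = 25
  bin 6: 21 = 21
  bin 7: 21 = 21
  bin 8: 20 = 20
  bin 9: 19 = 19
  bin 10: 19 = 19
This matches the lower bound, so 10 is optimal.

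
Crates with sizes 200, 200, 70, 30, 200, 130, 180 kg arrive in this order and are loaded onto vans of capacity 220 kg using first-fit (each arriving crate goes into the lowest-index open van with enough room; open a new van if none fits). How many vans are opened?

  200 → van 1 (new)  [load 200/220]
  200 → van 2 (new)  [load 200/220]
  70 → van 3 (new)  [load 70/220]
  30 → van 3  [load 100/220]
  200 → van 4 (new)  [load 200/220]
  130 → van 5 (new)  [load 130/220]
  180 → van 6 (new)  [load 180/220]
6 vans opened.

6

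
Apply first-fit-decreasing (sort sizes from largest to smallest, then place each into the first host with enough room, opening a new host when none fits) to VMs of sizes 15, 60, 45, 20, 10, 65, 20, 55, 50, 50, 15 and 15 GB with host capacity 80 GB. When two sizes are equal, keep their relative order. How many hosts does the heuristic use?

6

Sorted descending: 65, 60, 55, 50, 50, 45, 20, 20, 15, 15, 15, 10.
  65 → host 1 (new)  [load 65/80]
  60 → host 2 (new)  [load 60/80]
  55 → host 3 (new)  [load 55/80]
  50 → host 4 (new)  [load 50/80]
  50 → host 5 (new)  [load 50/80]
  45 → host 6 (new)  [load 45/80]
  20 → host 2  [load 80/80]
  20 → host 3  [load 75/80]
  15 → host 1  [load 80/80]
  15 → host 4  [load 65/80]
  15 → host 4  [load 80/80]
  10 → host 5  [load 60/80]
6 hosts opened.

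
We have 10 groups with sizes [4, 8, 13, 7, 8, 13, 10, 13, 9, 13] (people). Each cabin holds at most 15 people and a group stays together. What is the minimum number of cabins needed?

8

Total = 13 + 13 + 13 + 13 + 10 + 9 + 8 + 8 + 7 + 4 = 98 people.
Lower bound: ⌈98/15⌉ = 7 cabins.
Also, 8 groups each exceed 15/2 people, and no two of those can share a cabin, so at least 8 cabins are needed.
A packing using 8 cabins:
  cabin 1: 13 = 13
  cabin 2: 13 = 13
  cabin 3: 13 = 13
  cabin 4: 13 = 13
  cabin 5: 10 + 4 = 14
  cabin 6: 9 = 9
  cabin 7: 8 + 7 = 15
  cabin 8: 8 = 8
This matches the lower bound, so 8 is optimal.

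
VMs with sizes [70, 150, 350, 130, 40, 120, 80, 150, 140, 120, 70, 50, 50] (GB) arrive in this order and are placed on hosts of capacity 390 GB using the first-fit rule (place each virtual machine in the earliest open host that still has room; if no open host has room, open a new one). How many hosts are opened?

  70 → host 1 (new)  [load 70/390]
  150 → host 1  [load 220/390]
  350 → host 2 (new)  [load 350/390]
  130 → host 1  [load 350/390]
  40 → host 1  [load 390/390]
  120 → host 3 (new)  [load 120/390]
  80 → host 3  [load 200/390]
  150 → host 3  [load 350/390]
  140 → host 4 (new)  [load 140/390]
  120 → host 4  [load 260/390]
  70 → host 4  [load 330/390]
  50 → host 4  [load 380/390]
  50 → host 5 (new)  [load 50/390]
5 hosts opened.

5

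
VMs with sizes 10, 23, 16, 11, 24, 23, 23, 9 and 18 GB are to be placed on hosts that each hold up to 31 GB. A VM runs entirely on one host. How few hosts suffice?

7

Total = 24 + 23 + 23 + 23 + 18 + 16 + 11 + 10 + 9 = 157 GB.
Lower bound: ⌈157/31⌉ = 6 hosts.
A packing using 7 hosts:
  host 1: 24 = 24
  host 2: 23 = 23
  host 3: 23 = 23
  host 4: 23 = 23
  host 5: 18 + 11 = 29
  host 6: 16 + 10 = 26
  host 7: 9 = 9
No arrangement into 6 hosts stays within capacity, so 7 is optimal.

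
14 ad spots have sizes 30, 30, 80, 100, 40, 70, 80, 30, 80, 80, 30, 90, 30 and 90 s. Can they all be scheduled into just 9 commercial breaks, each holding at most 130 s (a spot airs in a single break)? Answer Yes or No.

Yes

A valid assignment using 8 commercial breaks:
  break 1: 100 + 30 = 130
  break 2: 90 + 40 = 130
  break 3: 90 + 30 = 120
  break 4: 80 + 30 = 110
  break 5: 80 + 30 = 110
  break 6: 80 + 30 = 110
  break 7: 80 = 80
  break 8: 70 = 70
That uses only 8 ≤ 9, so 9 commercial breaks are enough.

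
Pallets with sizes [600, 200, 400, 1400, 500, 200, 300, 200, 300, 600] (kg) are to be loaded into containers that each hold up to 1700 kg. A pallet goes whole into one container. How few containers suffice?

Total = 1400 + 600 + 600 + 500 + 400 + 300 + 300 + 200 + 200 + 200 = 4700 kg.
Lower bound: ⌈4700/1700⌉ = 3 containers.
A packing using 3 containers:
  container 1: 1400 + 300 = 1700
  container 2: 600 + 600 + 500 = 1700
  container 3: 400 + 300 + 200 + 200 + 200 = 1300
This matches the lower bound, so 3 is optimal.

3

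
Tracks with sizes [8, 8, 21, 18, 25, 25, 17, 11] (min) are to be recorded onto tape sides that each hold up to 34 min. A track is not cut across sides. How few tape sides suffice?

Total = 25 + 25 + 21 + 18 + 17 + 11 + 8 + 8 = 133 min.
Lower bound: ⌈133/34⌉ = 4 tape sides.
A packing using 5 tape sides:
  side 1: 25 + 8 = 33
  side 2: 25 + 8 = 33
  side 3: 21 + 11 = 32
  side 4: 18 = 18
  side 5: 17 = 17
No arrangement into 4 tape sides stays within capacity, so 5 is optimal.

5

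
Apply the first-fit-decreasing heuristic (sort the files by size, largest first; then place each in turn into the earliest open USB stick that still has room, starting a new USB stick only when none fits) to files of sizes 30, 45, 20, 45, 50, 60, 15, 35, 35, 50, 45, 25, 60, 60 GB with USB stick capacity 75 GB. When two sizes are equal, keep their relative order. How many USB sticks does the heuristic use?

Sorted descending: 60, 60, 60, 50, 50, 45, 45, 45, 35, 35, 30, 25, 20, 15.
  60 → USB stick 1 (new)  [load 60/75]
  60 → USB stick 2 (new)  [load 60/75]
  60 → USB stick 3 (new)  [load 60/75]
  50 → USB stick 4 (new)  [load 50/75]
  50 → USB stick 5 (new)  [load 50/75]
  45 → USB stick 6 (new)  [load 45/75]
  45 → USB stick 7 (new)  [load 45/75]
  45 → USB stick 8 (new)  [load 45/75]
  35 → USB stick 9 (new)  [load 35/75]
  35 → USB stick 9  [load 70/75]
  30 → USB stick 6  [load 75/75]
  25 → USB stick 4  [load 75/75]
  20 → USB stick 5  [load 70/75]
  15 → USB stick 1  [load 75/75]
9 USB sticks opened.

9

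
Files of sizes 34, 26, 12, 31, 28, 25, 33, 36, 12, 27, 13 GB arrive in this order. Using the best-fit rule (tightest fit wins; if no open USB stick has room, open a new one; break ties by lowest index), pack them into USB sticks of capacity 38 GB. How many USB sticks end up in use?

9

  34 → USB stick 1 (new)  [load 34/38]
  26 → USB stick 2 (new)  [load 26/38]
  12 → USB stick 2  [load 38/38]
  31 → USB stick 3 (new)  [load 31/38]
  28 → USB stick 4 (new)  [load 28/38]
  25 → USB stick 5 (new)  [load 25/38]
  33 → USB stick 6 (new)  [load 33/38]
  36 → USB stick 7 (new)  [load 36/38]
  12 → USB stick 5  [load 37/38]
  27 → USB stick 8 (new)  [load 27/38]
  13 → USB stick 9 (new)  [load 13/38]
9 USB sticks opened.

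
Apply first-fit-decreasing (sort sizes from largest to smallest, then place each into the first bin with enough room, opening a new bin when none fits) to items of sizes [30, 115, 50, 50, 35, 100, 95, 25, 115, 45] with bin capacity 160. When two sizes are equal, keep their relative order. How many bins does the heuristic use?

5

Sorted descending: 115, 115, 100, 95, 50, 50, 45, 35, 30, 25.
  115 → bin 1 (new)  [load 115/160]
  115 → bin 2 (new)  [load 115/160]
  100 → bin 3 (new)  [load 100/160]
  95 → bin 4 (new)  [load 95/160]
  50 → bin 3  [load 150/160]
  50 → bin 4  [load 145/160]
  45 → bin 1  [load 160/160]
  35 → bin 2  [load 150/160]
  30 → bin 5 (new)  [load 30/160]
  25 → bin 5  [load 55/160]
5 bins opened.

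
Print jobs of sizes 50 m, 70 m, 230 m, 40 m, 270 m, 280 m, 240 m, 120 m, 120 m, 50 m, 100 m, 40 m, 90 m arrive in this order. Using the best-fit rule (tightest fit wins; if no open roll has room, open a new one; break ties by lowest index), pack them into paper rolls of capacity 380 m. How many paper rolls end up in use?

  50 → roll 1 (new)  [load 50/380]
  70 → roll 1  [load 120/380]
  230 → roll 1  [load 350/380]
  40 → roll 2 (new)  [load 40/380]
  270 → roll 2  [load 310/380]
  280 → roll 3 (new)  [load 280/380]
  240 → roll 4 (new)  [load 240/380]
  120 → roll 4  [load 360/380]
  120 → roll 5 (new)  [load 120/380]
  50 → roll 2  [load 360/380]
  100 → roll 3  [load 380/380]
  40 → roll 5  [load 160/380]
  90 → roll 5  [load 250/380]
5 paper rolls opened.

5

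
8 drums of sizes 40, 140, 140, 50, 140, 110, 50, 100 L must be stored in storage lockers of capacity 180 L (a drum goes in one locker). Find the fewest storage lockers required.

Total = 140 + 140 + 140 + 110 + 100 + 50 + 50 + 40 = 770 L.
Lower bound: ⌈770/180⌉ = 5 storage lockers.
A packing using 5 storage lockers:
  locker 1: 140 + 40 = 180
  locker 2: 140 = 140
  locker 3: 140 = 140
  locker 4: 110 + 50 = 160
  locker 5: 100 + 50 = 150
This matches the lower bound, so 5 is optimal.

5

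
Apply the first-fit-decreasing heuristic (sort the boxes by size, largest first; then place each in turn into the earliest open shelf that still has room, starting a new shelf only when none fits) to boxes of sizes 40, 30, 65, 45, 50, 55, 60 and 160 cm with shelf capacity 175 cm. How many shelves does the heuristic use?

3

Sorted descending: 160, 65, 60, 55, 50, 45, 40, 30.
  160 → shelf 1 (new)  [load 160/175]
  65 → shelf 2 (new)  [load 65/175]
  60 → shelf 2  [load 125/175]
  55 → shelf 3 (new)  [load 55/175]
  50 → shelf 2  [load 175/175]
  45 → shelf 3  [load 100/175]
  40 → shelf 3  [load 140/175]
  30 → shelf 3  [load 170/175]
3 shelves opened.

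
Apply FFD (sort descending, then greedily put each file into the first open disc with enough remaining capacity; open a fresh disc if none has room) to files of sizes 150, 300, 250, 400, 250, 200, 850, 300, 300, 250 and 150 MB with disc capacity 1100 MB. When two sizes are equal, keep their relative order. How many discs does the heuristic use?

Sorted descending: 850, 400, 300, 300, 300, 250, 250, 250, 200, 150, 150.
  850 → disc 1 (new)  [load 850/1100]
  400 → disc 2 (new)  [load 400/1100]
  300 → disc 2  [load 700/1100]
  300 → disc 2  [load 1000/1100]
  300 → disc 3 (new)  [load 300/1100]
  250 → disc 1  [load 1100/1100]
  250 → disc 3  [load 550/1100]
  250 → disc 3  [load 800/1100]
  200 → disc 3  [load 1000/1100]
  150 → disc 4 (new)  [load 150/1100]
  150 → disc 4  [load 300/1100]
4 discs opened.

4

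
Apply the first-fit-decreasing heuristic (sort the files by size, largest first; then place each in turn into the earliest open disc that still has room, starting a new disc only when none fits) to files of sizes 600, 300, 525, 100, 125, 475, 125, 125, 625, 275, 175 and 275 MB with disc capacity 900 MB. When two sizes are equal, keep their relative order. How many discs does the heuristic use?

Sorted descending: 625, 600, 525, 475, 300, 275, 275, 175, 125, 125, 125, 100.
  625 → disc 1 (new)  [load 625/900]
  600 → disc 2 (new)  [load 600/900]
  525 → disc 3 (new)  [load 525/900]
  475 → disc 4 (new)  [load 475/900]
  300 → disc 2  [load 900/900]
  275 → disc 1  [load 900/900]
  275 → disc 3  [load 800/900]
  175 → disc 4  [load 650/900]
  125 → disc 4  [load 775/900]
  125 → disc 4  [load 900/900]
  125 → disc 5 (new)  [load 125/900]
  100 → disc 3  [load 900/900]
5 discs opened.

5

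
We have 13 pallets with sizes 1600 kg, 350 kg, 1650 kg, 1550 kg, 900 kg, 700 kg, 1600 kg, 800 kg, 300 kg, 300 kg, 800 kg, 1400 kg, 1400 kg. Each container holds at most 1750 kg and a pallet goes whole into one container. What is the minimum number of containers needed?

Total = 1650 + 1600 + 1600 + 1550 + 1400 + 1400 + 900 + 800 + 800 + 700 + 350 + 300 + 300 = 13350 kg.
Lower bound: ⌈13350/1750⌉ = 8 containers.
A packing using 9 containers:
  container 1: 1650 = 1650
  container 2: 1600 = 1600
  container 3: 1600 = 1600
  container 4: 1550 = 1550
  container 5: 1400 + 350 = 1750
  container 6: 1400 + 300 = 1700
  container 7: 900 + 800 = 1700
  container 8: 800 + 700 = 1500
  container 9: 300 = 300
No arrangement into 8 containers stays within capacity, so 9 is optimal.

9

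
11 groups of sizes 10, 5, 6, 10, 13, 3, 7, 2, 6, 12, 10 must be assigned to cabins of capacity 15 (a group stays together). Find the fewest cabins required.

7

Total = 13 + 12 + 10 + 10 + 10 + 7 + 6 + 6 + 5 + 3 + 2 = 84.
Lower bound: ⌈84/15⌉ = 6 cabins.
A packing using 7 cabins:
  cabin 1: 13 + 2 = 15
  cabin 2: 12 + 3 = 15
  cabin 3: 10 + 5 = 15
  cabin 4: 10 = 10
  cabin 5: 10 = 10
  cabin 6: 7 + 6 = 13
  cabin 7: 6 = 6
No arrangement into 6 cabins stays within capacity, so 7 is optimal.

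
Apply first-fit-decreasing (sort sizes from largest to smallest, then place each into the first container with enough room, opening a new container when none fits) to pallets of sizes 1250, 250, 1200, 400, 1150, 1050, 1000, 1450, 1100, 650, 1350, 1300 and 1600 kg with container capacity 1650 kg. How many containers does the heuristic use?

Sorted descending: 1600, 1450, 1350, 1300, 1250, 1200, 1150, 1100, 1050, 1000, 650, 400, 250.
  1600 → container 1 (new)  [load 1600/1650]
  1450 → container 2 (new)  [load 1450/1650]
  1350 → container 3 (new)  [load 1350/1650]
  1300 → container 4 (new)  [load 1300/1650]
  1250 → container 5 (new)  [load 1250/1650]
  1200 → container 6 (new)  [load 1200/1650]
  1150 → container 7 (new)  [load 1150/1650]
  1100 → container 8 (new)  [load 1100/1650]
  1050 → container 9 (new)  [load 1050/1650]
  1000 → container 10 (new)  [load 1000/1650]
  650 → container 10  [load 1650/1650]
  400 → container 5  [load 1650/1650]
  250 → container 3  [load 1600/1650]
10 containers opened.

10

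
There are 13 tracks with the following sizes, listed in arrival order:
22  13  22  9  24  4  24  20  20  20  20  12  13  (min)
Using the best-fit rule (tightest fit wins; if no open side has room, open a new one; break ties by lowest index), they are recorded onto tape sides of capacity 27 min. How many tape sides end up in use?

  22 → side 1 (new)  [load 22/27]
  13 → side 2 (new)  [load 13/27]
  22 → side 3 (new)  [load 22/27]
  9 → side 2  [load 22/27]
  24 → side 4 (new)  [load 24/27]
  4 → side 1  [load 26/27]
  24 → side 5 (new)  [load 24/27]
  20 → side 6 (new)  [load 20/27]
  20 → side 7 (new)  [load 20/27]
  20 → side 8 (new)  [load 20/27]
  20 → side 9 (new)  [load 20/27]
  12 → side 10 (new)  [load 12/27]
  13 → side 10  [load 25/27]
10 tape sides opened.

10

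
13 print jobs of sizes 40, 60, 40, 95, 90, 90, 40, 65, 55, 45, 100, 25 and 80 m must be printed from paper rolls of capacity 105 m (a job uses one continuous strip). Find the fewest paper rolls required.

Total = 100 + 95 + 90 + 90 + 80 + 65 + 60 + 55 + 45 + 40 + 40 + 40 + 25 = 825 m.
Lower bound: ⌈825/105⌉ = 8 paper rolls.
A packing using 9 paper rolls:
  roll 1: 100 = 100
  roll 2: 95 = 95
  roll 3: 90 = 90
  roll 4: 90 = 90
  roll 5: 80 + 25 = 105
  roll 6: 65 + 40 = 105
  roll 7: 60 + 45 = 105
  roll 8: 55 + 40 = 95
  roll 9: 40 = 40
No arrangement into 8 paper rolls stays within capacity, so 9 is optimal.

9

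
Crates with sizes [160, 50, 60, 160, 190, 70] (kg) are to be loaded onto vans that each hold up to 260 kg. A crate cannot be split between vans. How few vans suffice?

Total = 190 + 160 + 160 + 70 + 60 + 50 = 690 kg.
Lower bound: ⌈690/260⌉ = 3 vans.
A packing using 3 vans:
  van 1: 190 + 70 = 260
  van 2: 160 + 60 = 220
  van 3: 160 + 50 = 210
This matches the lower bound, so 3 is optimal.

3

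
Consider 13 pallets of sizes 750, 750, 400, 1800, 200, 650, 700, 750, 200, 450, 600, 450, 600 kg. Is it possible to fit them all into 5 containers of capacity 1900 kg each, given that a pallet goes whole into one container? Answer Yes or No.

Yes

A valid assignment using 5 containers:
  container 1: 1800 = 1800
  container 2: 750 + 750 + 400 = 1900
  container 3: 750 + 700 + 450 = 1900
  container 4: 650 + 600 + 600 = 1850
  container 5: 450 + 200 + 200 = 850
Every load is within 1900 kg, so 5 containers suffice.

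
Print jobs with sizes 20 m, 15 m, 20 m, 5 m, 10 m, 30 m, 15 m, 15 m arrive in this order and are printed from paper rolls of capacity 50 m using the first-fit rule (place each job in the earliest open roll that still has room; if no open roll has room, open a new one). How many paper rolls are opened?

  20 → roll 1 (new)  [load 20/50]
  15 → roll 1  [load 35/50]
  20 → roll 2 (new)  [load 20/50]
  5 → roll 1  [load 40/50]
  10 → roll 1  [load 50/50]
  30 → roll 2  [load 50/50]
  15 → roll 3 (new)  [load 15/50]
  15 → roll 3  [load 30/50]
3 paper rolls opened.

3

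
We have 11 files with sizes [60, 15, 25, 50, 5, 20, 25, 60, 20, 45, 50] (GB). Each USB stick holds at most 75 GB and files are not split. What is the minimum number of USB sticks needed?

Total = 60 + 60 + 50 + 50 + 45 + 25 + 25 + 20 + 20 + 15 + 5 = 375 GB.
Lower bound: ⌈375/75⌉ = 5 USB sticks.
A packing using 6 USB sticks:
  USB stick 1: 60 + 15 = 75
  USB stick 2: 60 + 5 = 65
  USB stick 3: 50 + 25 = 75
  USB stick 4: 50 + 25 = 75
  USB stick 5: 45 + 20 = 65
  USB stick 6: 20 = 20
No arrangement into 5 USB sticks stays within capacity, so 6 is optimal.

6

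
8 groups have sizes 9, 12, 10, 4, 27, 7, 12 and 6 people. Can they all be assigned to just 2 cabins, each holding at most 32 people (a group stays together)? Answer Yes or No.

No

Total = 87 people; ⌈87/32⌉ = 3.
At least 3 cabins are required, but only 2 are allowed.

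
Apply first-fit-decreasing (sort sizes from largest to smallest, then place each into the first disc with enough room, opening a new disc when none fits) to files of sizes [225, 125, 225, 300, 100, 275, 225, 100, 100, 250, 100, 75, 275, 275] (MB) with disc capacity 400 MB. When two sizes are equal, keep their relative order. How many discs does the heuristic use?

Sorted descending: 300, 275, 275, 275, 250, 225, 225, 225, 125, 100, 100, 100, 100, 75.
  300 → disc 1 (new)  [load 300/400]
  275 → disc 2 (new)  [load 275/400]
  275 → disc 3 (new)  [load 275/400]
  275 → disc 4 (new)  [load 275/400]
  250 → disc 5 (new)  [load 250/400]
  225 → disc 6 (new)  [load 225/400]
  225 → disc 7 (new)  [load 225/400]
  225 → disc 8 (new)  [load 225/400]
  125 → disc 2  [load 400/400]
  100 → disc 1  [load 400/400]
  100 → disc 3  [load 375/400]
  100 → disc 4  [load 375/400]
  100 → disc 5  [load 350/400]
  75 → disc 6  [load 300/400]
8 discs opened.

8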